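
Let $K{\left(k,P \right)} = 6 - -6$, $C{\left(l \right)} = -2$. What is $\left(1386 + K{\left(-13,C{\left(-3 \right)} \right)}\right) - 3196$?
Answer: $-1798$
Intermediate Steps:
$K{\left(k,P \right)} = 12$ ($K{\left(k,P \right)} = 6 + 6 = 12$)
$\left(1386 + K{\left(-13,C{\left(-3 \right)} \right)}\right) - 3196 = \left(1386 + 12\right) - 3196 = 1398 - 3196 = -1798$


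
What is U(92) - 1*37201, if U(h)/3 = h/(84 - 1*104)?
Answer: -186074/5 ≈ -37215.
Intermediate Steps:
U(h) = -3*h/20 (U(h) = 3*(h/(84 - 1*104)) = 3*(h/(84 - 104)) = 3*(h/(-20)) = 3*(h*(-1/20)) = 3*(-h/20) = -3*h/20)
U(92) - 1*37201 = -3/20*92 - 1*37201 = -69/5 - 37201 = -186074/5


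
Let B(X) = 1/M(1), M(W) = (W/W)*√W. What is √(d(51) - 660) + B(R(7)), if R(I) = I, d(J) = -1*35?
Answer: 1 + I*√695 ≈ 1.0 + 26.363*I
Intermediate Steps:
M(W) = √W (M(W) = 1*√W = √W)
d(J) = -35
B(X) = 1 (B(X) = 1/(√1) = 1/1 = 1)
√(d(51) - 660) + B(R(7)) = √(-35 - 660) + 1 = √(-695) + 1 = I*√695 + 1 = 1 + I*√695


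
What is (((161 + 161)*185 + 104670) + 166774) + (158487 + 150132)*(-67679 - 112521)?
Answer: -55612812786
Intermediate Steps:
(((161 + 161)*185 + 104670) + 166774) + (158487 + 150132)*(-67679 - 112521) = ((322*185 + 104670) + 166774) + 308619*(-180200) = ((59570 + 104670) + 166774) - 55613143800 = (164240 + 166774) - 55613143800 = 331014 - 55613143800 = -55612812786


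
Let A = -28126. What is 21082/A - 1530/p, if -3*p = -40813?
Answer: -494759003/573953219 ≈ -0.86202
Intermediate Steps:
p = 40813/3 (p = -⅓*(-40813) = 40813/3 ≈ 13604.)
21082/A - 1530/p = 21082/(-28126) - 1530/40813/3 = 21082*(-1/28126) - 1530*3/40813 = -10541/14063 - 4590/40813 = -494759003/573953219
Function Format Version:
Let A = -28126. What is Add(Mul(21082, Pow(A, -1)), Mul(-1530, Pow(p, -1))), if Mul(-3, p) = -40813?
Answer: Rational(-494759003, 573953219) ≈ -0.86202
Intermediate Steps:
p = Rational(40813, 3) (p = Mul(Rational(-1, 3), -40813) = Rational(40813, 3) ≈ 13604.)
Add(Mul(21082, Pow(A, -1)), Mul(-1530, Pow(p, -1))) = Add(Mul(21082, Pow(-28126, -1)), Mul(-1530, Pow(Rational(40813, 3), -1))) = Add(Mul(21082, Rational(-1, 28126)), Mul(-1530, Rational(3, 40813))) = Add(Rational(-10541, 14063), Rational(-4590, 40813)) = Rational(-494759003, 573953219)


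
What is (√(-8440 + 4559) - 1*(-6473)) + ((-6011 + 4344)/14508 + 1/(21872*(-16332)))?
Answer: 2795452177862455/431871126336 + I*√3881 ≈ 6472.9 + 62.298*I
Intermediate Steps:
(√(-8440 + 4559) - 1*(-6473)) + ((-6011 + 4344)/14508 + 1/(21872*(-16332))) = (√(-3881) + 6473) + (-1667*1/14508 + (1/21872)*(-1/16332)) = (I*√3881 + 6473) + (-1667/14508 - 1/357213504) = (6473 + I*√3881) - 49622910473/431871126336 = 2795452177862455/431871126336 + I*√3881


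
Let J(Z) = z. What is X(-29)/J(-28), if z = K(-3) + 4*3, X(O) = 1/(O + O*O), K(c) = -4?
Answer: 1/6496 ≈ 0.00015394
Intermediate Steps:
X(O) = 1/(O + O²)
z = 8 (z = -4 + 4*3 = -4 + 12 = 8)
J(Z) = 8
X(-29)/J(-28) = (1/((-29)*(1 - 29)))/8 = -1/29/(-28)*(⅛) = -1/29*(-1/28)*(⅛) = (1/812)*(⅛) = 1/6496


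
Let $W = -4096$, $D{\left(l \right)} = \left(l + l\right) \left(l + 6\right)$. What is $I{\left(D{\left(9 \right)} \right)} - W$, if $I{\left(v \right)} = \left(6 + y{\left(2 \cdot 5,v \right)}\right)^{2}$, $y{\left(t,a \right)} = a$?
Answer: $80272$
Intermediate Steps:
$D{\left(l \right)} = 2 l \left(6 + l\right)$
$I{\left(v \right)} = \left(6 + v\right)^{2}$
$I{\left(D{\left(9 \right)} \right)} - W = \left(6 + 2 \cdot 9 \left(6 + 9\right)\right)^{2} - -4096 = \left(6 + 2 \cdot 9 \cdot 15\right)^{2} + 4096 = \left(6 + 270\right)^{2} + 4096 = 276^{2} + 4096 = 76176 + 4096 = 80272$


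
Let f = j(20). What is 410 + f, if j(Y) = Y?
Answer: 430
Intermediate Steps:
f = 20
410 + f = 410 + 20 = 430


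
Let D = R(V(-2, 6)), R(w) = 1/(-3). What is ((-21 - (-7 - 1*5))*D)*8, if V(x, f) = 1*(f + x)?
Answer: 24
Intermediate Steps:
V(x, f) = f + x
R(w) = -1/3
D = -1/3 ≈ -0.33333
((-21 - (-7 - 1*5))*D)*8 = ((-21 - (-7 - 1*5))*(-1/3))*8 = ((-21 - (-7 - 5))*(-1/3))*8 = ((-21 - 1*(-12))*(-1/3))*8 = ((-21 + 12)*(-1/3))*8 = -9*(-1/3)*8 = 3*8 = 24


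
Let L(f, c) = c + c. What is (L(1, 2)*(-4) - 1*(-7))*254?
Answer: -2286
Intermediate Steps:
L(f, c) = 2*c
(L(1, 2)*(-4) - 1*(-7))*254 = ((2*2)*(-4) - 1*(-7))*254 = (4*(-4) + 7)*254 = (-16 + 7)*254 = -9*254 = -2286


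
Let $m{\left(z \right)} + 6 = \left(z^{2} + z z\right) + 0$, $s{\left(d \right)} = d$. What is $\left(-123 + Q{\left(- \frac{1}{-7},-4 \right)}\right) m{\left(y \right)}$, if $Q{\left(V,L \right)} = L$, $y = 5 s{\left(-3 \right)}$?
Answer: $-56388$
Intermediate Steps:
$y = -15$ ($y = 5 \left(-3\right) = -15$)
$m{\left(z \right)} = -6 + 2 z^{2}$ ($m{\left(z \right)} = -6 + \left(\left(z^{2} + z z\right) + 0\right) = -6 + \left(\left(z^{2} + z^{2}\right) + 0\right) = -6 + \left(2 z^{2} + 0\right) = -6 + 2 z^{2}$)
$\left(-123 + Q{\left(- \frac{1}{-7},-4 \right)}\right) m{\left(y \right)} = \left(-123 - 4\right) \left(-6 + 2 \left(-15\right)^{2}\right) = - 127 \left(-6 + 2 \cdot 225\right) = - 127 \left(-6 + 450\right) = \left(-127\right) 444 = -56388$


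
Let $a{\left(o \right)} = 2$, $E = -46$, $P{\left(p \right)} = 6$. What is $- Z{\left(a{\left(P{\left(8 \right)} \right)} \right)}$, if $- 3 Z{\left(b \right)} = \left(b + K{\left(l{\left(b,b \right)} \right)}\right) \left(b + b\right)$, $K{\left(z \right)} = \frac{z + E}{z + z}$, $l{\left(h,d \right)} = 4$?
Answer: $- \frac{13}{3} \approx -4.3333$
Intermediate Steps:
$K{\left(z \right)} = \frac{-46 + z}{2 z}$ ($K{\left(z \right)} = \frac{z - 46}{z + z} = \frac{-46 + z}{2 z}$)
$Z{\left(b \right)} = - \frac{2 b \left(- \frac{21}{4} + b\right)}{3}$ ($Z{\left(b \right)} = - \frac{\left(b + \frac{-46 + 4}{2 \cdot 4}\right) \left(b + b\right)}{3} = - \frac{\left(b + \frac{1}{2} \cdot \frac{1}{4} \left(-42\right)\right) 2 b}{3} = - \frac{\left(b - \frac{21}{4}\right) 2 b}{3} = - \frac{\left(- \frac{21}{4} + b\right) 2 b}{3} = - \frac{2 b \left(- \frac{21}{4} + b\right)}{3}$)
$- Z{\left(a{\left(P{\left(8 \right)} \right)} \right)} = - \frac{2 \left(21 - 8\right)}{6} = - \frac{2 \cdot 13}{6} = \left(-1\right) \frac{13}{3} = - \frac{13}{3}$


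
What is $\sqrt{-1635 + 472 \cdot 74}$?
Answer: $13 \sqrt{197} \approx 182.46$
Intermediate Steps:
$\sqrt{-1635 + 472 \cdot 74} = \sqrt{-1635 + 34928} = \sqrt{33293} = 13 \sqrt{197}$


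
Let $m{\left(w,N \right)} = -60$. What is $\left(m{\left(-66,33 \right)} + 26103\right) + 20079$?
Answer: $46122$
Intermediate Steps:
$\left(m{\left(-66,33 \right)} + 26103\right) + 20079 = \left(-60 + 26103\right) + 20079 = 26043 + 20079 = 46122$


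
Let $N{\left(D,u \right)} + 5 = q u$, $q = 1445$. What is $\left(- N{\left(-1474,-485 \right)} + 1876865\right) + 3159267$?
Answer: $5736962$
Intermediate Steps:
$N{\left(D,u \right)} = -5 + 1445 u$
$\left(- N{\left(-1474,-485 \right)} + 1876865\right) + 3159267 = \left(- (-5 + 1445 \left(-485\right)) + 1876865\right) + 3159267 = \left(- (-5 - 700825) + 1876865\right) + 3159267 = \left(\left(-1\right) \left(-700830\right) + 1876865\right) + 3159267 = \left(700830 + 1876865\right) + 3159267 = 2577695 + 3159267 = 5736962$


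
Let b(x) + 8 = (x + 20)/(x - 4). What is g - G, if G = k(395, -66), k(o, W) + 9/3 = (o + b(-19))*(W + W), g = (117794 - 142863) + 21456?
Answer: 1091770/23 ≈ 47468.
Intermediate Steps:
g = -3613 (g = -25069 + 21456 = -3613)
b(x) = -8 + (20 + x)/(-4 + x) (b(x) = -8 + (x + 20)/(x - 4) = -8 + (20 + x)/(-4 + x))
k(o, W) = -3 + 2*W*(-185/23 + o) (k(o, W) = -3 + (o + (52 - 7*(-19))/(-4 - 19))*(W + W) = -3 + (o + (52 + 133)/(-23))*(2*W) = -3 + (o - 1/23*185)*(2*W) = -3 + (o - 185/23)*(2*W) = -3 + (-185/23 + o)*(2*W) = -3 + 2*W*(-185/23 + o))
G = -1174869/23 (G = -3 - 370/23*(-66) + 2*(-66)*395 = -3 + 24420/23 - 52140 = -1174869/23 ≈ -51081.)
g - G = -3613 - 1*(-1174869/23) = -3613 + 1174869/23 = 1091770/23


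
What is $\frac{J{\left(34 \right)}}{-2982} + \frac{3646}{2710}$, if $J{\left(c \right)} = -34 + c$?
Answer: $\frac{1823}{1355} \approx 1.3454$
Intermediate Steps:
$\frac{J{\left(34 \right)}}{-2982} + \frac{3646}{2710} = \frac{-34 + 34}{-2982} + \frac{3646}{2710} = 0 \left(- \frac{1}{2982}\right) + 3646 \cdot \frac{1}{2710} = 0 + \frac{1823}{1355} = \frac{1823}{1355}$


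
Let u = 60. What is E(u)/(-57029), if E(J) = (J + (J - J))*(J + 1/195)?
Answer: -46804/741377 ≈ -0.063131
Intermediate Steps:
E(J) = J*(1/195 + J) (E(J) = (J + 0)*(J + 1/195) = J*(1/195 + J))
E(u)/(-57029) = (60*(1/195 + 60))/(-57029) = (60*(11701/195))*(-1/57029) = (46804/13)*(-1/57029) = -46804/741377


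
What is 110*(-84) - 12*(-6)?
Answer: -9168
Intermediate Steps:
110*(-84) - 12*(-6) = -9240 + 72 = -9168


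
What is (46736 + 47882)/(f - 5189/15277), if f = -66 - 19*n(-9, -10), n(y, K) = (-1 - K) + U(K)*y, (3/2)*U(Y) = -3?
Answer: -722739593/4425286 ≈ -163.32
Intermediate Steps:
U(Y) = -2 (U(Y) = (⅔)*(-3) = -2)
n(y, K) = -1 - K - 2*y (n(y, K) = (-1 - K) - 2*y = -1 - K - 2*y)
f = -579 (f = -66 - 19*(-1 - 1*(-10) - 2*(-9)) = -66 - 19*(-1 + 10 + 18) = -66 - 19*27 = -66 - 513 = -579)
(46736 + 47882)/(f - 5189/15277) = (46736 + 47882)/(-579 - 5189/15277) = 94618/(-579 - 5189*1/15277) = 94618/(-579 - 5189/15277) = 94618/(-8850572/15277) = 94618*(-15277/8850572) = -722739593/4425286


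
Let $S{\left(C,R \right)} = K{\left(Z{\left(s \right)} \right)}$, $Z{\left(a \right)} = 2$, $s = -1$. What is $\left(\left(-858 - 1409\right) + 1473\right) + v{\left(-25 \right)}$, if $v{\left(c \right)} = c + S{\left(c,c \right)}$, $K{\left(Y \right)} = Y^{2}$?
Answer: $-815$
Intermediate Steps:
$S{\left(C,R \right)} = 4$ ($S{\left(C,R \right)} = 2^{2} = 4$)
$v{\left(c \right)} = 4 + c$ ($v{\left(c \right)} = c + 4 = 4 + c$)
$\left(\left(-858 - 1409\right) + 1473\right) + v{\left(-25 \right)} = \left(\left(-858 - 1409\right) + 1473\right) + \left(4 - 25\right) = \left(-2267 + 1473\right) - 21 = -794 - 21 = -815$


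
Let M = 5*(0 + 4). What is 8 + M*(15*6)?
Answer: 1808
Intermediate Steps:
M = 20 (M = 5*4 = 20)
8 + M*(15*6) = 8 + 20*(15*6) = 8 + 20*90 = 8 + 1800 = 1808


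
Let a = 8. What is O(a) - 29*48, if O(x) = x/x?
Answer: -1391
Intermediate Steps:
O(x) = 1
O(a) - 29*48 = 1 - 29*48 = 1 - 1392 = -1391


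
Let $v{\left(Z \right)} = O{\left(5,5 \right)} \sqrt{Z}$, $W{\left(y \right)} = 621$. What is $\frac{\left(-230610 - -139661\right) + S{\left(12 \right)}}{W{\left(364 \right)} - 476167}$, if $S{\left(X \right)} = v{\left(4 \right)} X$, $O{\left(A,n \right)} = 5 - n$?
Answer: $\frac{90949}{475546} \approx 0.19125$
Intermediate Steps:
$v{\left(Z \right)} = 0$ ($v{\left(Z \right)} = \left(5 - 5\right) \sqrt{Z} = 0 \sqrt{Z} = 0$)
$S{\left(X \right)} = 0$ ($S{\left(X \right)} = 0 X = 0$)
$\frac{\left(-230610 - -139661\right) + S{\left(12 \right)}}{W{\left(364 \right)} - 476167} = \frac{\left(-230610 - -139661\right) + 0}{621 - 476167} = \frac{\left(-230610 + 139661\right) + 0}{-475546} = \left(-90949 + 0\right) \left(- \frac{1}{475546}\right) = \left(-90949\right) \left(- \frac{1}{475546}\right) = \frac{90949}{475546}$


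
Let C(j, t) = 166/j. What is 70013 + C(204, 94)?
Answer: 7141409/102 ≈ 70014.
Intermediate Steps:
70013 + C(204, 94) = 70013 + 166/204 = 70013 + 166*(1/204) = 70013 + 83/102 = 7141409/102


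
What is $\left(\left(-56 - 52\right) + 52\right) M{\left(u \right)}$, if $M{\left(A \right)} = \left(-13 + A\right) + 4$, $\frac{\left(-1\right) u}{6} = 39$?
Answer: $13608$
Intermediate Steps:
$u = -234$ ($u = \left(-6\right) 39 = -234$)
$M{\left(A \right)} = -9 + A$
$\left(\left(-56 - 52\right) + 52\right) M{\left(u \right)} = \left(\left(-56 - 52\right) + 52\right) \left(-9 - 234\right) = \left(-108 + 52\right) \left(-243\right) = \left(-56\right) \left(-243\right) = 13608$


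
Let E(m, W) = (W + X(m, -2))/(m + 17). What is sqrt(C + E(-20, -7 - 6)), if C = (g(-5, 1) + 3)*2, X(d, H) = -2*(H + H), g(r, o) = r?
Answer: I*sqrt(21)/3 ≈ 1.5275*I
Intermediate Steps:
X(d, H) = -4*H
C = -4 (C = (-5 + 3)*2 = -2*2 = -4)
E(m, W) = (8 + W)/(17 + m) (E(m, W) = (W - 4*(-2))/(m + 17) = (W + 8)/(17 + m) = (8 + W)/(17 + m))
sqrt(C + E(-20, -7 - 6)) = sqrt(-4 + (8 + (-7 - 6))/(17 - 20)) = sqrt(-4 + (8 - 13)/(-3)) = sqrt(-4 - 1/3*(-5)) = sqrt(-4 + 5/3) = sqrt(-7/3) = I*sqrt(21)/3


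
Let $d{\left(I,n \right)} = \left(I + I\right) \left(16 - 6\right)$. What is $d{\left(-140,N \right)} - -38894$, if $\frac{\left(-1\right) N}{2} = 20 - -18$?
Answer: $36094$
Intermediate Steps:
$N = -76$ ($N = - 2 \left(20 - -18\right) = - 2 \left(20 + 18\right) = \left(-2\right) 38 = -76$)
$d{\left(I,n \right)} = 20 I$ ($d{\left(I,n \right)} = 2 I 10 = 20 I$)
$d{\left(-140,N \right)} - -38894 = 20 \left(-140\right) - -38894 = -2800 + 38894 = 36094$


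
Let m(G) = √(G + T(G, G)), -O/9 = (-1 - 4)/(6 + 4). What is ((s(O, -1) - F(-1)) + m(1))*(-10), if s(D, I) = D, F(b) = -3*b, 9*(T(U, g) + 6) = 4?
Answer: -15 - 10*I*√41/3 ≈ -15.0 - 21.344*I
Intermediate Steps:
T(U, g) = -50/9 (T(U, g) = -6 + (⅑)*4 = -6 + 4/9 = -50/9)
O = 9/2 (O = -9*(-1 - 4)/(6 + 4) = -(-45)/10 = -9*(-½) = 9/2 ≈ 4.5000)
m(G) = √(-50/9 + G) (m(G) = √(G - 50/9) = √(-50/9 + G))
((s(O, -1) - F(-1)) + m(1))*(-10) = ((9/2 - (-3)*(-1)) + √(-50 + 9*1)/3)*(-10) = ((9/2 - 1*3) + √(-50 + 9)/3)*(-10) = ((9/2 - 3) + √(-41)/3)*(-10) = (3/2 + (I*√41)/3)*(-10) = (3/2 + I*√41/3)*(-10) = -15 - 10*I*√41/3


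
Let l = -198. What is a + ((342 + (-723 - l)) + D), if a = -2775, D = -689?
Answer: -3647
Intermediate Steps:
a + ((342 + (-723 - l)) + D) = -2775 + ((342 + (-723 - 1*(-198))) - 689) = -2775 + ((342 + (-723 + 198)) - 689) = -2775 + ((342 - 525) - 689) = -2775 + (-183 - 689) = -2775 - 872 = -3647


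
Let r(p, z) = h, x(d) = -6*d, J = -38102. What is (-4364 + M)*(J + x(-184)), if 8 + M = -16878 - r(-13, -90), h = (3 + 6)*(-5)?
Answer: 784542590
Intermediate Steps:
h = -45 (h = 9*(-5) = -45)
r(p, z) = -45
M = -16841 (M = -8 + (-16878 - 1*(-45)) = -8 + (-16878 + 45) = -8 - 16833 = -16841)
(-4364 + M)*(J + x(-184)) = (-4364 - 16841)*(-38102 - 6*(-184)) = -21205*(-38102 + 1104) = -21205*(-36998) = 784542590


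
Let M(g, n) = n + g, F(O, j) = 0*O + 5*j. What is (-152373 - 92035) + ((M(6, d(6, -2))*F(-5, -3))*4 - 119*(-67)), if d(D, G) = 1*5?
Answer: -237095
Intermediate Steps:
d(D, G) = 5
F(O, j) = 5*j (F(O, j) = 0 + 5*j = 5*j)
M(g, n) = g + n
(-152373 - 92035) + ((M(6, d(6, -2))*F(-5, -3))*4 - 119*(-67)) = (-152373 - 92035) + (((6 + 5)*(5*(-3)))*4 - 119*(-67)) = -244408 + ((11*(-15))*4 + 7973) = -244408 + (-165*4 + 7973) = -244408 + (-660 + 7973) = -244408 + 7313 = -237095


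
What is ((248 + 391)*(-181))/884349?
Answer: -12851/98261 ≈ -0.13078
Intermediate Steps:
((248 + 391)*(-181))/884349 = (639*(-181))*(1/884349) = -115659*1/884349 = -12851/98261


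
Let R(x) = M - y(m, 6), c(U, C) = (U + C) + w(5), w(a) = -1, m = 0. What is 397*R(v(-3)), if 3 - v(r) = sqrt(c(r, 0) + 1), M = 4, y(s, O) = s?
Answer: 1588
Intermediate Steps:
c(U, C) = -1 + C + U (c(U, C) = (U + C) - 1 = (C + U) - 1 = -1 + C + U)
v(r) = 3 - sqrt(r) (v(r) = 3 - sqrt((-1 + 0 + r) + 1) = 3 - sqrt((-1 + r) + 1) = 3 - sqrt(r))
R(x) = 4 (R(x) = 4 - 1*0 = 4 + 0 = 4)
397*R(v(-3)) = 397*4 = 1588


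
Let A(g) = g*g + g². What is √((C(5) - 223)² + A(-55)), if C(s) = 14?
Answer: 11*√411 ≈ 223.00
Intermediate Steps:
A(g) = 2*g² (A(g) = g² + g² = 2*g²)
√((C(5) - 223)² + A(-55)) = √((14 - 223)² + 2*(-55)²) = √((-209)² + 2*3025) = √(43681 + 6050) = √49731 = 11*√411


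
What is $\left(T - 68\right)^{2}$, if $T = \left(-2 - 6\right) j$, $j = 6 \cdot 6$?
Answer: $126736$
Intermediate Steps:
$j = 36$
$T = -288$ ($T = \left(-2 - 6\right) 36 = \left(-8\right) 36 = -288$)
$\left(T - 68\right)^{2} = \left(-288 - 68\right)^{2} = \left(-356\right)^{2} = 126736$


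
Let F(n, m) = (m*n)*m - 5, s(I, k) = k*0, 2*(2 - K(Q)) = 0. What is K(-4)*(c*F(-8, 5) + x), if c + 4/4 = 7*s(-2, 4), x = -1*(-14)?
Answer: 438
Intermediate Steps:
K(Q) = 2 (K(Q) = 2 - ½*0 = 2 + 0 = 2)
s(I, k) = 0
F(n, m) = -5 + n*m² (F(n, m) = n*m² - 5 = -5 + n*m²)
x = 14
c = -1 (c = -1 + 7*0 = -1 + 0 = -1)
K(-4)*(c*F(-8, 5) + x) = 2*(-(-5 - 8*5²) + 14) = 2*(-(-5 - 8*25) + 14) = 2*(-(-5 - 200) + 14) = 2*(-1*(-205) + 14) = 2*(205 + 14) = 2*219 = 438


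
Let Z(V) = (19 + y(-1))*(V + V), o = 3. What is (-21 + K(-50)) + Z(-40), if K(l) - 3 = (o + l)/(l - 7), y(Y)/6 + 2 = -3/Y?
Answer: -114979/57 ≈ -2017.2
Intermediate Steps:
y(Y) = -12 - 18/Y (y(Y) = -12 + 6*(-3/Y) = -12 - 18/Y)
K(l) = 3 + (3 + l)/(-7 + l) (K(l) = 3 + (3 + l)/(l - 7) = 3 + (3 + l)/(-7 + l))
Z(V) = 50*V (Z(V) = (19 + (-12 - 18/(-1)))*(V + V) = (19 + (-12 - 18*(-1)))*(2*V) = (19 + (-12 + 18))*(2*V) = (19 + 6)*(2*V) = 25*(2*V) = 50*V)
(-21 + K(-50)) + Z(-40) = (-21 + 2*(-9 + 2*(-50))/(-7 - 50)) + 50*(-40) = (-21 + 2*(-9 - 100)/(-57)) - 2000 = (-21 + 2*(-1/57)*(-109)) - 2000 = (-21 + 218/57) - 2000 = -979/57 - 2000 = -114979/57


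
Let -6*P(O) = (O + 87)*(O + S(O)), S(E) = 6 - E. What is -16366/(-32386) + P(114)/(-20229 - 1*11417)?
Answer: 262214011/512443678 ≈ 0.51169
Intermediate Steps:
P(O) = -87 - O (P(O) = -(O + 87)*(O + (6 - O))/6 = -(87 + O)*6/6 = -(522 + 6*O)/6 = -87 - O)
-16366/(-32386) + P(114)/(-20229 - 1*11417) = -16366/(-32386) + (-87 - 1*114)/(-20229 - 1*11417) = -16366*(-1/32386) + (-87 - 114)/(-20229 - 11417) = 8183/16193 - 201/(-31646) = 8183/16193 - 201*(-1/31646) = 8183/16193 + 201/31646 = 262214011/512443678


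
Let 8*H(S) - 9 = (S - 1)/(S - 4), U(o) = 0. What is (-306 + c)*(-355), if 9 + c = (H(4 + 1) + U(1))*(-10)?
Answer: 470375/4 ≈ 1.1759e+5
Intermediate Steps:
H(S) = 9/8 + (-1 + S)/(8*(-4 + S)) (H(S) = 9/8 + ((S - 1)/(S - 4))/8 = 9/8 + ((-1 + S)/(-4 + S))/8 = 9/8 + (-1 + S)/(8*(-4 + S)))
c = -101/4 (c = -9 + ((-37 + 10*(4 + 1))/(8*(-4 + (4 + 1))) + 0)*(-10) = -9 + ((-37 + 10*5)/(8*(-4 + 5)) + 0)*(-10) = -9 + ((⅛)*(-37 + 50)/1 + 0)*(-10) = -9 + ((⅛)*1*13 + 0)*(-10) = -9 + (13/8 + 0)*(-10) = -9 + (13/8)*(-10) = -9 - 65/4 = -101/4 ≈ -25.250)
(-306 + c)*(-355) = (-306 - 101/4)*(-355) = -1325/4*(-355) = 470375/4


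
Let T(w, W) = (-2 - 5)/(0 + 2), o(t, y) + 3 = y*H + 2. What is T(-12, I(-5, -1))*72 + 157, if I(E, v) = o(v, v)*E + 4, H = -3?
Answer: -95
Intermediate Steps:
o(t, y) = -1 - 3*y (o(t, y) = -3 + (y*(-3) + 2) = -3 + (-3*y + 2) = -3 + (2 - 3*y) = -1 - 3*y)
I(E, v) = 4 + E*(-1 - 3*v) (I(E, v) = (-1 - 3*v)*E + 4 = E*(-1 - 3*v) + 4 = 4 + E*(-1 - 3*v))
T(w, W) = -7/2
T(-12, I(-5, -1))*72 + 157 = -7/2*72 + 157 = -252 + 157 = -95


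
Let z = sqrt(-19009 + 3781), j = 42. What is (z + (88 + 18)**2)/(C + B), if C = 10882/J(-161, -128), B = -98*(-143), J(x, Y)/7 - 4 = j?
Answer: 1808996/2261695 + 2898*I*sqrt(47)/2261695 ≈ 0.79984 + 0.0087844*I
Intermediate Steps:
J(x, Y) = 322 (J(x, Y) = 28 + 7*42 = 28 + 294 = 322)
B = 14014
C = 5441/161 (C = 10882/322 = 10882*(1/322) = 5441/161 ≈ 33.795)
z = 18*I*sqrt(47) (z = sqrt(-15228) = 18*I*sqrt(47) ≈ 123.4*I)
(z + (88 + 18)**2)/(C + B) = (18*I*sqrt(47) + (88 + 18)**2)/(5441/161 + 14014) = (18*I*sqrt(47) + 106**2)/(2261695/161) = (18*I*sqrt(47) + 11236)*(161/2261695) = (11236 + 18*I*sqrt(47))*(161/2261695) = 1808996/2261695 + 2898*I*sqrt(47)/2261695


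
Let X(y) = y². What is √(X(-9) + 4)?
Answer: √85 ≈ 9.2195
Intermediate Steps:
√(X(-9) + 4) = √((-9)² + 4) = √(81 + 4) = √85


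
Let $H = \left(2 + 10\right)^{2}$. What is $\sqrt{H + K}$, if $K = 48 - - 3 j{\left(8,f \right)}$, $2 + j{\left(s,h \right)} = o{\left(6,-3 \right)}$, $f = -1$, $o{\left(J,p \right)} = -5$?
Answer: $3 \sqrt{19} \approx 13.077$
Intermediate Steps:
$j{\left(s,h \right)} = -7$ ($j{\left(s,h \right)} = -2 - 5 = -7$)
$H = 144$ ($H = 12^{2} = 144$)
$K = 27$ ($K = 48 - \left(-3\right) \left(-7\right) = 48 - 21 = 27$)
$\sqrt{H + K} = \sqrt{144 + 27} = \sqrt{171} = 3 \sqrt{19}$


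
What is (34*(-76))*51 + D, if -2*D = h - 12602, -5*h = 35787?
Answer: -1219043/10 ≈ -1.2190e+5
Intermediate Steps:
h = -35787/5 (h = -⅕*35787 = -35787/5 ≈ -7157.4)
D = 98797/10 (D = -(-35787/5 - 12602)/2 = -½*(-98797/5) = 98797/10 ≈ 9879.7)
(34*(-76))*51 + D = (34*(-76))*51 + 98797/10 = -2584*51 + 98797/10 = -131784 + 98797/10 = -1219043/10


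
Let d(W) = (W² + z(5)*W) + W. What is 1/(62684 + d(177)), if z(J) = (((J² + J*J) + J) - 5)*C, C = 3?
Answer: 1/120740 ≈ 8.2823e-6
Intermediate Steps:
z(J) = -15 + 3*J + 6*J² (z(J) = (((J² + J*J) + J) - 5)*3 = (((J² + J²) + J) - 5)*3 = ((2*J² + J) - 5)*3 = ((J + 2*J²) - 5)*3 = (-5 + J + 2*J²)*3 = -15 + 3*J + 6*J²)
d(W) = W² + 151*W (d(W) = (W² + (-15 + 3*5 + 6*5²)*W) + W = (W² + (-15 + 15 + 6*25)*W) + W = (W² + (-15 + 15 + 150)*W) + W = (W² + 150*W) + W = W² + 151*W)
1/(62684 + d(177)) = 1/(62684 + 177*(151 + 177)) = 1/(62684 + 177*328) = 1/(62684 + 58056) = 1/120740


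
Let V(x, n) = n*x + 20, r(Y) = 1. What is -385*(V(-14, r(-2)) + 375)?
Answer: -146685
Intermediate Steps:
V(x, n) = 20 + n*x
-385*(V(-14, r(-2)) + 375) = -385*((20 + 1*(-14)) + 375) = -385*((20 - 14) + 375) = -385*(6 + 375) = -385*381 = -146685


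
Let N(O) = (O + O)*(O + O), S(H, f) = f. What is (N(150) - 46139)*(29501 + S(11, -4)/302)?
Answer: 195385359789/151 ≈ 1.2939e+9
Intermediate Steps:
N(O) = 4*O**2 (N(O) = (2*O)*(2*O) = 4*O**2)
(N(150) - 46139)*(29501 + S(11, -4)/302) = (4*150**2 - 46139)*(29501 - 4/302) = (4*22500 - 46139)*(29501 - 4*1/302) = (90000 - 46139)*(29501 - 2/151) = 43861*(4454649/151) = 195385359789/151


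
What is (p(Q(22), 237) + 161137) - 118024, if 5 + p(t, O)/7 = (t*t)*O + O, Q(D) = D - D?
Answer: 44737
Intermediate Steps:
Q(D) = 0
p(t, O) = -35 + 7*O + 7*O*t² (p(t, O) = -35 + 7*((t*t)*O + O) = -35 + 7*(t²*O + O) = -35 + 7*(O*t² + O) = -35 + 7*(O + O*t²) = -35 + (7*O + 7*O*t²) = -35 + 7*O + 7*O*t²)
(p(Q(22), 237) + 161137) - 118024 = ((-35 + 7*237 + 7*237*0²) + 161137) - 118024 = ((-35 + 1659 + 7*237*0) + 161137) - 118024 = ((-35 + 1659 + 0) + 161137) - 118024 = (1624 + 161137) - 118024 = 162761 - 118024 = 44737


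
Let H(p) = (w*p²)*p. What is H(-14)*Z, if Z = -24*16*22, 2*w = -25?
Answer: -289766400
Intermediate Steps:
w = -25/2 (w = (½)*(-25) = -25/2 ≈ -12.500)
Z = -8448 (Z = -384*22 = -8448)
H(p) = -25*p³/2 (H(p) = (-25*p²/2)*p = -25*p³/2)
H(-14)*Z = -25/2*(-14)³*(-8448) = -25/2*(-2744)*(-8448) = 34300*(-8448) = -289766400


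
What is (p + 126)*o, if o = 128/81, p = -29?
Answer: 12416/81 ≈ 153.28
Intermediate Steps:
o = 128/81 (o = 128*(1/81) = 128/81 ≈ 1.5802)
(p + 126)*o = (-29 + 126)*(128/81) = 97*(128/81) = 12416/81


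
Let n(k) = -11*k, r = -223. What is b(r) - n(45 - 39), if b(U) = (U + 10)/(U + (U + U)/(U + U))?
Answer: 4955/74 ≈ 66.959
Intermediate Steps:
b(U) = (10 + U)/(1 + U) (b(U) = (10 + U)/(U + (2*U)/((2*U))) = (10 + U)/(U + (2*U)*(1/(2*U))) = (10 + U)/(U + 1) = (10 + U)/(1 + U))
b(r) - n(45 - 39) = (10 - 223)/(1 - 223) - (-11)*(45 - 39) = -213/(-222) - (-11)*6 = -1/222*(-213) - 1*(-66) = 71/74 + 66 = 4955/74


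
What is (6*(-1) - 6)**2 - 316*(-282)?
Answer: 89256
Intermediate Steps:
(6*(-1) - 6)**2 - 316*(-282) = (-6 - 6)**2 + 89112 = (-12)**2 + 89112 = 144 + 89112 = 89256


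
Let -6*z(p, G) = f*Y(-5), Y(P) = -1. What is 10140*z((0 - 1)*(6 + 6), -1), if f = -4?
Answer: -6760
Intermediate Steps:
z(p, G) = -⅔ (z(p, G) = -(-2)*(-1)/3 = -⅙*4 = -⅔)
10140*z((0 - 1)*(6 + 6), -1) = 10140*(-⅔) = -6760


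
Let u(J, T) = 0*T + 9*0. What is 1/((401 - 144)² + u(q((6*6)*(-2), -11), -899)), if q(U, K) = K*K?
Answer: 1/66049 ≈ 1.5140e-5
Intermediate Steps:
q(U, K) = K²
u(J, T) = 0 (u(J, T) = 0 + 0 = 0)
1/((401 - 144)² + u(q((6*6)*(-2), -11), -899)) = 1/((401 - 144)² + 0) = 1/(257² + 0) = 1/(66049 + 0) = 1/66049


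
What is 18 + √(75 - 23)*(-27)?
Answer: 18 - 54*√13 ≈ -176.70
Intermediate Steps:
18 + √(75 - 23)*(-27) = 18 + √52*(-27) = 18 + (2*√13)*(-27) = 18 - 54*√13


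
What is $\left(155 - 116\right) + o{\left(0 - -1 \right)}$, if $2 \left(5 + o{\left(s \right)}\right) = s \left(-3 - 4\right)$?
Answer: $\frac{61}{2} \approx 30.5$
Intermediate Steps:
$o{\left(s \right)} = -5 - \frac{7 s}{2}$ ($o{\left(s \right)} = -5 + \frac{s \left(-3 - 4\right)}{2} = -5 + \frac{s \left(-7\right)}{2} = -5 + \frac{\left(-7\right) s}{2} = -5 - \frac{7 s}{2}$)
$\left(155 - 116\right) + o{\left(0 - -1 \right)} = \left(155 - 116\right) - \left(5 + \frac{7 \left(0 - -1\right)}{2}\right) = 39 - \left(5 + \frac{7 \left(0 + 1\right)}{2}\right) = 39 - \frac{17}{2} = \frac{61}{2}$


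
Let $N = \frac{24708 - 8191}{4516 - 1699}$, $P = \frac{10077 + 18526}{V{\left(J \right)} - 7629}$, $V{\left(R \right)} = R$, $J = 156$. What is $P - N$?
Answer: $- \frac{68002064}{7017147} \approx -9.6908$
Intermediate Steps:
$P = - \frac{28603}{7473}$ ($P = \frac{10077 + 18526}{156 - 7629} = \frac{28603}{-7473} = 28603 \left(- \frac{1}{7473}\right) = - \frac{28603}{7473} \approx -3.8275$)
$N = \frac{16517}{2817}$ ($N = \frac{16517}{4516 + \left(-1833 + 134\right)} = \frac{16517}{4516 - 1699} = \frac{16517}{2817} \approx 5.8633$)
$P - N = - \frac{28603}{7473} - \frac{16517}{2817} = - \frac{68002064}{7017147}$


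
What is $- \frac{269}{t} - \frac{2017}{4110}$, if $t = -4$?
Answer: $\frac{548761}{8220} \approx 66.759$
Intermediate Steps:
$- \frac{269}{t} - \frac{2017}{4110} = - \frac{269}{-4} - \frac{2017}{4110} = \left(-269\right) \left(- \frac{1}{4}\right) - \frac{2017}{4110} = \frac{269}{4} - \frac{2017}{4110} = \frac{548761}{8220}$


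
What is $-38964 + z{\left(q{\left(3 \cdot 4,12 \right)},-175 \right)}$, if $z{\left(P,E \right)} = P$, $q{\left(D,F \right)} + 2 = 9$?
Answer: $-38957$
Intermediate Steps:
$q{\left(D,F \right)} = 7$ ($q{\left(D,F \right)} = -2 + 9 = 7$)
$-38964 + z{\left(q{\left(3 \cdot 4,12 \right)},-175 \right)} = -38964 + 7 = -38957$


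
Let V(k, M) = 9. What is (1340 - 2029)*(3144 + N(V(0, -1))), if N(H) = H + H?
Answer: -2178618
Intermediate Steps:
N(H) = 2*H
(1340 - 2029)*(3144 + N(V(0, -1))) = (1340 - 2029)*(3144 + 2*9) = -689*(3144 + 18) = -689*3162 = -2178618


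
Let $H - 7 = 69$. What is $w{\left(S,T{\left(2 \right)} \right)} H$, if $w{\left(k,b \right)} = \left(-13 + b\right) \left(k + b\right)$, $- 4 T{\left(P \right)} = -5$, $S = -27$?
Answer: $\frac{91979}{4} \approx 22995.0$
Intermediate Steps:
$H = 76$ ($H = 7 + 69 = 76$)
$T{\left(P \right)} = \frac{5}{4}$ ($T{\left(P \right)} = \left(- \frac{1}{4}\right) \left(-5\right) = \frac{5}{4}$)
$w{\left(k,b \right)} = \left(-13 + b\right) \left(b + k\right)$
$w{\left(S,T{\left(2 \right)} \right)} H = \left(\left(\frac{5}{4}\right)^{2} - \frac{65}{4} - -351 + \frac{5}{4} \left(-27\right)\right) 76 = \left(\frac{25}{16} - \frac{65}{4} + 351 - \frac{135}{4}\right) 76 = \frac{4841}{16} \cdot 76 = \frac{91979}{4}$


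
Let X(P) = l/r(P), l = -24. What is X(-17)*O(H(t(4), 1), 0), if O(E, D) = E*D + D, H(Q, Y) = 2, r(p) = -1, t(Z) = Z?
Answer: 0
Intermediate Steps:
O(E, D) = D + D*E (O(E, D) = D*E + D = D + D*E)
X(P) = 24 (X(P) = -24/(-1) = -24*(-1) = 24)
X(-17)*O(H(t(4), 1), 0) = 24*(0*(1 + 2)) = 24*(0*3) = 24*0 = 0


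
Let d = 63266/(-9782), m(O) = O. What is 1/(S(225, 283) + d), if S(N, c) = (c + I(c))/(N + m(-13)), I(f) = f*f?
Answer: 259223/96598314 ≈ 0.0026835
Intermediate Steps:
d = -31633/4891 (d = 63266*(-1/9782) = -31633/4891 ≈ -6.4676)
I(f) = f²
S(N, c) = (c + c²)/(-13 + N) (S(N, c) = (c + c²)/(N - 13) = (c + c²)/(-13 + N))
1/(S(225, 283) + d) = 1/(283*(1 + 283)/(-13 + 225) - 31633/4891) = 1/(283*284/212 - 31633/4891) = 1/(283*(1/212)*284 - 31633/4891) = 1/(20093/53 - 31633/4891) = 1/(96598314/259223) = 259223/96598314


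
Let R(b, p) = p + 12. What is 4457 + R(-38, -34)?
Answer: 4435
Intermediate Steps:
R(b, p) = 12 + p
4457 + R(-38, -34) = 4457 + (12 - 34) = 4457 - 22 = 4435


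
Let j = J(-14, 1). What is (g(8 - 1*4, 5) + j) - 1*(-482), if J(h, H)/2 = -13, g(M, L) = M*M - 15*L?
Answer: 397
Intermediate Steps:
g(M, L) = M² - 15*L
J(h, H) = -26 (J(h, H) = 2*(-13) = -26)
j = -26
(g(8 - 1*4, 5) + j) - 1*(-482) = (((8 - 1*4)² - 15*5) - 26) - 1*(-482) = (((8 - 4)² - 75) - 26) + 482 = ((4² - 75) - 26) + 482 = ((16 - 75) - 26) + 482 = (-59 - 26) + 482 = -85 + 482 = 397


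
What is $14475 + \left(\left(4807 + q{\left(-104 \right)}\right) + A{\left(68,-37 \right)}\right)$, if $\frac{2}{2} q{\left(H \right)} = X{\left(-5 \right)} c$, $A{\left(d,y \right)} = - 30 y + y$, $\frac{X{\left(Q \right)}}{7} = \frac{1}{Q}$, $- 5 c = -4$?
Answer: $\frac{508847}{25} \approx 20354.0$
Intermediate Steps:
$c = \frac{4}{5}$ ($c = \left(- \frac{1}{5}\right) \left(-4\right) = \frac{4}{5} \approx 0.8$)
$X{\left(Q \right)} = \frac{7}{Q}$
$A{\left(d,y \right)} = - 29 y$
$q{\left(H \right)} = - \frac{28}{25}$ ($q{\left(H \right)} = \frac{7}{-5} \cdot \frac{4}{5} = 7 \left(- \frac{1}{5}\right) \frac{4}{5} = \left(- \frac{7}{5}\right) \frac{4}{5} = - \frac{28}{25}$)
$14475 + \left(\left(4807 + q{\left(-104 \right)}\right) + A{\left(68,-37 \right)}\right) = 14475 + \left(\left(4807 - \frac{28}{25}\right) - -1073\right) = 14475 + \left(\frac{120147}{25} + 1073\right) = 14475 + \frac{146972}{25} = \frac{508847}{25}$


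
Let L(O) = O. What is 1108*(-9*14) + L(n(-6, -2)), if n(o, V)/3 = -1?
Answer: -139611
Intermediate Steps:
n(o, V) = -3 (n(o, V) = 3*(-1) = -3)
1108*(-9*14) + L(n(-6, -2)) = 1108*(-9*14) - 3 = 1108*(-126) - 3 = -139608 - 3 = -139611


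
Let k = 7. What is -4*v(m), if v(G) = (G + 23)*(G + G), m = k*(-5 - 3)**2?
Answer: -1688064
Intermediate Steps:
m = 448 (m = 7*(-5 - 3)**2 = 7*(-8)**2 = 7*64 = 448)
v(G) = 2*G*(23 + G) (v(G) = (23 + G)*(2*G) = 2*G*(23 + G))
-4*v(m) = -8*448*(23 + 448) = -8*448*471 = -4*422016 = -1688064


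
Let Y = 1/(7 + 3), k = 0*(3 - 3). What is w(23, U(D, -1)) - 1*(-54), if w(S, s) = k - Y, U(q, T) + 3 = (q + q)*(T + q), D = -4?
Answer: 539/10 ≈ 53.900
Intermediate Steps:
U(q, T) = -3 + 2*q*(T + q) (U(q, T) = -3 + (q + q)*(T + q) = -3 + (2*q)*(T + q) = -3 + 2*q*(T + q))
k = 0 (k = 0*0 = 0)
Y = ⅒ (Y = 1/10 = ⅒ ≈ 0.10000)
w(S, s) = -⅒ (w(S, s) = 0 - 1*⅒ = 0 - ⅒ = -⅒)
w(23, U(D, -1)) - 1*(-54) = -⅒ - 1*(-54) = -⅒ + 54 = 539/10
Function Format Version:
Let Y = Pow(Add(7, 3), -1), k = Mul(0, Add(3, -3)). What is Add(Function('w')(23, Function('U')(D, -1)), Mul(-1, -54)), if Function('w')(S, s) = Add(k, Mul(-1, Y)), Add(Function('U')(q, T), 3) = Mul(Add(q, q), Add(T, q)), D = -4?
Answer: Rational(539, 10) ≈ 53.900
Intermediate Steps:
Function('U')(q, T) = Add(-3, Mul(2, q, Add(T, q))) (Function('U')(q, T) = Add(-3, Mul(Add(q, q), Add(T, q))) = Add(-3, Mul(Mul(2, q), Add(T, q))) = Add(-3, Mul(2, q, Add(T, q))))
k = 0 (k = Mul(0, 0) = 0)
Y = Rational(1, 10) (Y = Pow(10, -1) = Rational(1, 10) ≈ 0.10000)
Function('w')(S, s) = Rational(-1, 10) (Function('w')(S, s) = Add(0, Mul(-1, Rational(1, 10))) = Add(0, Rational(-1, 10)) = Rational(-1, 10))
Add(Function('w')(23, Function('U')(D, -1)), Mul(-1, -54)) = Add(Rational(-1, 10), Mul(-1, -54)) = Add(Rational(-1, 10), 54) = Rational(539, 10)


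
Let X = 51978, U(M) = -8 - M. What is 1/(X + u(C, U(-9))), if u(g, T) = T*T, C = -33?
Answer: 1/51979 ≈ 1.9239e-5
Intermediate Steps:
u(g, T) = T**2
1/(X + u(C, U(-9))) = 1/(51978 + (-8 - 1*(-9))**2) = 1/(51978 + (-8 + 9)**2) = 1/(51978 + 1**2) = 1/(51978 + 1) = 1/51979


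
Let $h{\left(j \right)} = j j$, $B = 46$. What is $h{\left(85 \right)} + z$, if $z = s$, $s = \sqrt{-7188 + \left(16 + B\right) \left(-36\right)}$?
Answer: $7225 + 2 i \sqrt{2355} \approx 7225.0 + 97.057 i$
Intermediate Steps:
$h{\left(j \right)} = j^{2}$
$s = 2 i \sqrt{2355}$ ($s = \sqrt{-7188 + \left(16 + 46\right) \left(-36\right)} = \sqrt{-7188 + 62 \left(-36\right)} = \sqrt{-7188 - 2232} = \sqrt{-9420} = 2 i \sqrt{2355} \approx 97.057 i$)
$z = 2 i \sqrt{2355} \approx 97.057 i$
$h{\left(85 \right)} + z = 85^{2} + 2 i \sqrt{2355} = 7225 + 2 i \sqrt{2355}$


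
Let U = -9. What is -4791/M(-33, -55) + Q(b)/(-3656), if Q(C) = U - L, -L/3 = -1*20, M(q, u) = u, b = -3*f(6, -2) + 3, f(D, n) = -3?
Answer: 17519691/201080 ≈ 87.128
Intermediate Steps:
b = 12 (b = -3*(-3) + 3 = 9 + 3 = 12)
L = 60 (L = -(-3)*20 = -3*(-20) = 60)
Q(C) = -69 (Q(C) = -9 - 1*60 = -9 - 60 = -69)
-4791/M(-33, -55) + Q(b)/(-3656) = -4791/(-55) - 69/(-3656) = -4791*(-1/55) - 69*(-1/3656) = 4791/55 + 69/3656 = 17519691/201080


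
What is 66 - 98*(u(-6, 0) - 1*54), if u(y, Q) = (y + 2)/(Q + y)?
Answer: 15878/3 ≈ 5292.7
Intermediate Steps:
u(y, Q) = (2 + y)/(Q + y)
66 - 98*(u(-6, 0) - 1*54) = 66 - 98*((2 - 6)/(0 - 6) - 1*54) = 66 - 98*(-4/(-6) - 54) = 66 - 98*(-1/6*(-4) - 54) = 66 - 98*(2/3 - 54) = 66 - 98*(-160/3) = 66 + 15680/3 = 15878/3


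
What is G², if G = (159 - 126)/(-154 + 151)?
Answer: 121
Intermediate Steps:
G = -11 (G = 33/(-3) = 33*(-⅓) = -11)
G² = (-11)² = 121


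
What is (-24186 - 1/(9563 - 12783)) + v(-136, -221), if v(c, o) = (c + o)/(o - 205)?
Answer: -5529211659/228620 ≈ -24185.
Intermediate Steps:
v(c, o) = (c + o)/(-205 + o)
(-24186 - 1/(9563 - 12783)) + v(-136, -221) = (-24186 - 1/(9563 - 12783)) + (-136 - 221)/(-205 - 221) = (-24186 - 1/(-3220)) - 357/(-426) = (-24186 - 1*(-1/3220)) - 1/426*(-357) = (-24186 + 1/3220) + 119/142 = -77878919/3220 + 119/142 = -5529211659/228620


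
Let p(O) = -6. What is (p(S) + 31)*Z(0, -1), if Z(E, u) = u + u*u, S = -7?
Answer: 0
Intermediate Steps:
Z(E, u) = u + u**2
(p(S) + 31)*Z(0, -1) = (-6 + 31)*(-(1 - 1)) = 25*(-1*0) = 25*0 = 0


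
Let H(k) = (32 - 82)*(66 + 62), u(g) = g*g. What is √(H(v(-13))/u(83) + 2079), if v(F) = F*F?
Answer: √14315831/83 ≈ 45.586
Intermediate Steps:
v(F) = F²
u(g) = g²
H(k) = -6400 (H(k) = -50*128 = -6400)
√(H(v(-13))/u(83) + 2079) = √(-6400/(83²) + 2079) = √(-6400/6889 + 2079) = √(14315831/6889) = √14315831/83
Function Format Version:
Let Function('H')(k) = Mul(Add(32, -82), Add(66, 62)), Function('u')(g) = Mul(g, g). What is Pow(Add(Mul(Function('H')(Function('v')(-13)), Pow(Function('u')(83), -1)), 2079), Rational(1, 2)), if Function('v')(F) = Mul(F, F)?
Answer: Mul(Rational(1, 83), Pow(14315831, Rational(1, 2))) ≈ 45.586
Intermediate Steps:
Function('v')(F) = Pow(F, 2)
Function('u')(g) = Pow(g, 2)
Function('H')(k) = -6400 (Function('H')(k) = Mul(-50, 128) = -6400)
Pow(Add(Mul(Function('H')(Function('v')(-13)), Pow(Function('u')(83), -1)), 2079), Rational(1, 2)) = Pow(Add(Mul(-6400, Pow(Pow(83, 2), -1)), 2079), Rational(1, 2)) = Pow(Add(Mul(-6400, Pow(6889, -1)), 2079), Rational(1, 2)) = Pow(Add(Mul(-6400, Rational(1, 6889)), 2079), Rational(1, 2)) = Pow(Add(Rational(-6400, 6889), 2079), Rational(1, 2)) = Pow(Rational(14315831, 6889), Rational(1, 2)) = Mul(Rational(1, 83), Pow(14315831, Rational(1, 2)))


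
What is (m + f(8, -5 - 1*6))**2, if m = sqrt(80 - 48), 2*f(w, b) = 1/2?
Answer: 513/16 + 2*sqrt(2) ≈ 34.891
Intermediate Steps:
f(w, b) = 1/4 (f(w, b) = (1/2)/2 = (1/2)*(1/2) = 1/4)
m = 4*sqrt(2) (m = sqrt(32) = 4*sqrt(2) ≈ 5.6569)
(m + f(8, -5 - 1*6))**2 = (4*sqrt(2) + 1/4)**2 = (1/4 + 4*sqrt(2))**2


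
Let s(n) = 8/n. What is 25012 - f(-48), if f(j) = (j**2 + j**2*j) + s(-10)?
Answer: 666504/5 ≈ 1.3330e+5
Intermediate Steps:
f(j) = -4/5 + j**2 + j**3 (f(j) = (j**2 + j**2*j) + 8/(-10) = (j**2 + j**3) + 8*(-1/10) = (j**2 + j**3) - 4/5 = -4/5 + j**2 + j**3)
25012 - f(-48) = 25012 - (-4/5 + (-48)**2 + (-48)**3) = 25012 - (-4/5 + 2304 - 110592) = 25012 - 1*(-541444/5) = 25012 + 541444/5 = 666504/5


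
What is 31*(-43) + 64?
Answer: -1269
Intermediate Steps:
31*(-43) + 64 = -1333 + 64 = -1269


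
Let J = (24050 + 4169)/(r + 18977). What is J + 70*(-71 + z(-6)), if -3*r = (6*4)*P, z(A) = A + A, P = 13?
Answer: -109623911/18873 ≈ -5808.5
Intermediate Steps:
z(A) = 2*A
r = -104 (r = -6*4*13/3 = -8*13 = -⅓*312 = -104)
J = 28219/18873 (J = (24050 + 4169)/(-104 + 18977) = 28219/18873 ≈ 1.4952)
J + 70*(-71 + z(-6)) = 28219/18873 + 70*(-71 + 2*(-6)) = 28219/18873 + 70*(-71 - 12) = 28219/18873 + 70*(-83) = 28219/18873 - 5810 = -109623911/18873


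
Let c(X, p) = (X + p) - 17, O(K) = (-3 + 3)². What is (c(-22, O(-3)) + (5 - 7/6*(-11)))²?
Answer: 16129/36 ≈ 448.03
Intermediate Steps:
O(K) = 0 (O(K) = 0² = 0)
c(X, p) = -17 + X + p
(c(-22, O(-3)) + (5 - 7/6*(-11)))² = ((-17 - 22 + 0) + (5 - 7/6*(-11)))² = (-39 + (5 - 7*⅙*(-11)))² = (-39 + (5 - 7/6*(-11)))² = (-39 + (5 + 77/6))² = (-39 + 107/6)² = (-127/6)² = 16129/36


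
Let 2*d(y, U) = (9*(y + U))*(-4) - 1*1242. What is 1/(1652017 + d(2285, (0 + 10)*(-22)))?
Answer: 1/1614226 ≈ 6.1949e-7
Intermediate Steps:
d(y, U) = -621 - 18*U - 18*y (d(y, U) = ((9*(y + U))*(-4) - 1*1242)/2 = ((9*(U + y))*(-4) - 1242)/2 = ((9*U + 9*y)*(-4) - 1242)/2 = ((-36*U - 36*y) - 1242)/2 = (-1242 - 36*U - 36*y)/2 = -621 - 18*U - 18*y)
1/(1652017 + d(2285, (0 + 10)*(-22))) = 1/(1652017 + (-621 - 18*(0 + 10)*(-22) - 18*2285)) = 1/(1652017 + (-621 - 180*(-22) - 41130)) = 1/(1652017 + (-621 - 18*(-220) - 41130)) = 1/(1652017 + (-621 + 3960 - 41130)) = 1/(1652017 - 37791) = 1/1614226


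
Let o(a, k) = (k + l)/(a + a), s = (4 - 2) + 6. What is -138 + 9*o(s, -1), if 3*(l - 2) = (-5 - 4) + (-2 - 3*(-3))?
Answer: -2205/16 ≈ -137.81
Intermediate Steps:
s = 8 (s = 2 + 6 = 8)
l = 4/3 (l = 2 + ((-5 - 4) + (-2 - 3*(-3)))/3 = 2 + (-9 + (-2 + 9))/3 = 2 + (-9 + 7)/3 = 2 + (1/3)*(-2) = 2 - 2/3 = 4/3 ≈ 1.3333)
o(a, k) = (4/3 + k)/(2*a) (o(a, k) = (k + 4/3)/(a + a) = (4/3 + k)/((2*a)) = (4/3 + k)*(1/(2*a)) = (4/3 + k)/(2*a))
-138 + 9*o(s, -1) = -138 + 9*((1/6)*(4 + 3*(-1))/8) = -138 + 9*((1/6)*(1/8)*(4 - 3)) = -138 + 9*((1/6)*(1/8)*1) = -138 + 9*(1/48) = -138 + 3/16 = -2205/16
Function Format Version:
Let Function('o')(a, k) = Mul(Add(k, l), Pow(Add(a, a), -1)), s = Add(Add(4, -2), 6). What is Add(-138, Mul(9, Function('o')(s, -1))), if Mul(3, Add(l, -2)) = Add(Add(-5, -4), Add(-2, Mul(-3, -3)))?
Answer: Rational(-2205, 16) ≈ -137.81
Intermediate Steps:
s = 8 (s = Add(2, 6) = 8)
l = Rational(4, 3) (l = Add(2, Mul(Rational(1, 3), Add(Add(-5, -4), Add(-2, Mul(-3, -3))))) = Add(2, Mul(Rational(1, 3), Add(-9, Add(-2, 9)))) = Add(2, Mul(Rational(1, 3), Add(-9, 7))) = Add(2, Mul(Rational(1, 3), -2)) = Add(2, Rational(-2, 3)) = Rational(4, 3) ≈ 1.3333)
Function('o')(a, k) = Mul(Rational(1, 2), Pow(a, -1), Add(Rational(4, 3), k)) (Function('o')(a, k) = Mul(Add(k, Rational(4, 3)), Pow(Add(a, a), -1)) = Mul(Add(Rational(4, 3), k), Pow(Mul(2, a), -1)) = Mul(Add(Rational(4, 3), k), Mul(Rational(1, 2), Pow(a, -1))) = Mul(Rational(1, 2), Pow(a, -1), Add(Rational(4, 3), k)))
Add(-138, Mul(9, Function('o')(s, -1))) = Add(-138, Mul(9, Mul(Rational(1, 6), Pow(8, -1), Add(4, Mul(3, -1))))) = Add(-138, Mul(9, Mul(Rational(1, 6), Rational(1, 8), Add(4, -3)))) = Add(-138, Mul(9, Mul(Rational(1, 6), Rational(1, 8), 1))) = Add(-138, Mul(9, Rational(1, 48))) = Add(-138, Rational(3, 16)) = Rational(-2205, 16)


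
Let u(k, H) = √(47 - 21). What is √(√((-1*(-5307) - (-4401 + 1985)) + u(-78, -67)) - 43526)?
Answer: √(-43526 + √(7723 + √26)) ≈ 208.42*I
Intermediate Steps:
u(k, H) = √26
√(√((-1*(-5307) - (-4401 + 1985)) + u(-78, -67)) - 43526) = √(√((-1*(-5307) - (-4401 + 1985)) + √26) - 43526) = √(√((5307 - 1*(-2416)) + √26) - 43526) = √(√((5307 + 2416) + √26) - 43526) = √(√(7723 + √26) - 43526) = √(-43526 + √(7723 + √26))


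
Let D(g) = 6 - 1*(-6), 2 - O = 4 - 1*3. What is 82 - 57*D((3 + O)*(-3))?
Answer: -602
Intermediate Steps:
O = 1 (O = 2 - (4 - 1*3) = 2 - (4 - 3) = 2 - 1*1 = 2 - 1 = 1)
D(g) = 12 (D(g) = 6 + 6 = 12)
82 - 57*D((3 + O)*(-3)) = 82 - 57*12 = 82 - 684 = -602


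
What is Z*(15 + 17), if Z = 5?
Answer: 160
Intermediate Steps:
Z*(15 + 17) = 5*(15 + 17) = 5*32 = 160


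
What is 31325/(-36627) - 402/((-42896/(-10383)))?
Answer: -77111784941/785575896 ≈ -98.160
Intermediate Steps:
31325/(-36627) - 402/((-42896/(-10383))) = 31325*(-1/36627) - 402/((-42896*(-1/10383))) = -31325/36627 - 402/42896/10383 = -31325/36627 - 402*10383/42896 = -31325/36627 - 2086983/21448 = -77111784941/785575896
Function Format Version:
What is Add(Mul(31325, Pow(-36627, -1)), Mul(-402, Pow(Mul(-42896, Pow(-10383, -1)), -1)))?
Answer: Rational(-77111784941, 785575896) ≈ -98.160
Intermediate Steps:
Add(Mul(31325, Pow(-36627, -1)), Mul(-402, Pow(Mul(-42896, Pow(-10383, -1)), -1))) = Add(Mul(31325, Rational(-1, 36627)), Mul(-402, Pow(Mul(-42896, Rational(-1, 10383)), -1))) = Add(Rational(-31325, 36627), Mul(-402, Pow(Rational(42896, 10383), -1))) = Add(Rational(-31325, 36627), Mul(-402, Rational(10383, 42896))) = Add(Rational(-31325, 36627), Rational(-2086983, 21448)) = Rational(-77111784941, 785575896)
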